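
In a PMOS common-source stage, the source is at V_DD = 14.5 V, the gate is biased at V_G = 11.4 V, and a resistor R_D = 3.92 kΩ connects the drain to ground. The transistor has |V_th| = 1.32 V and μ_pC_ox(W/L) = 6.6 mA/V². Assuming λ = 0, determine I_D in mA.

V_SG = V_DD − V_G = 14.5 − 11.4 = 3.1 V, so V_ov = 3.1 − 1.32 = 1.78 V.
Assume saturation: I_D = ½ k_p V_ov² = 0.5 × 6.6 × 1.78² = 10.5 mA, giving V_SD = V_DD − I_D R_D = 14.5 − 10.5 × 3.92 = -26.5 V.
But -26.5 V < V_ov = 1.78 V, so the device is actually in triode.
In triode I_D = k_p[V_ov V_SD − ½ V_SD²] and I_D = (V_DD − V_SD)/R_D. Equating: 12.9 V_SD² − 47.05 V_SD + 14.5 = 0, giving V_SD = 0.34 V (the root below V_ov).
I_D = (14.5 − 0.34) / 3.92 = 3.61 mA.

I_D = 3.61 mA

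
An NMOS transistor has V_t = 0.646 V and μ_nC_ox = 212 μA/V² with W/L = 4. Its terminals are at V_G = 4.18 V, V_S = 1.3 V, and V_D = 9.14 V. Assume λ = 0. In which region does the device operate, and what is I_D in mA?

V_GS = V_G − V_S = 4.18 − 1.3 = 2.88 V; V_DS = V_D − V_S = 9.14 − 1.3 = 7.84 V.
k_n = μ_nC_ox · (W/L) = 0.848 mA/V².
V_ov = V_GS − V_t = 2.88 − 0.646 = 2.23 V.
Since V_DS = 7.84 V ≥ V_ov = 2.23 V, the device is in saturation.
I_D = ½ k_n V_ov² = 0.5 × 0.848 × 2.23² = 2.12 mA.

Saturation; I_D = 2.12 mA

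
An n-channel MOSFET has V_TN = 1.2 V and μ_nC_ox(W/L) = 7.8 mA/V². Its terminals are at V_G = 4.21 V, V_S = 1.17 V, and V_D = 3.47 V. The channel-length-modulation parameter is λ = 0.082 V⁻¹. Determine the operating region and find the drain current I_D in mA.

Saturation; I_D = 15.7 mA

V_GS = V_G − V_S = 4.21 − 1.17 = 3.04 V; V_DS = V_D − V_S = 3.47 − 1.17 = 2.3 V.
V_ov = V_GS − V_TN = 3.04 − 1.2 = 1.84 V.
Since V_DS = 2.3 V ≥ V_ov = 1.84 V, the device is in saturation.
I_D = ½ k_n V_ov² (1 + λ V_DS) = 0.5 × 7.8 × 1.84² × (1 + 0.082 × 2.3) = 15.7 mA.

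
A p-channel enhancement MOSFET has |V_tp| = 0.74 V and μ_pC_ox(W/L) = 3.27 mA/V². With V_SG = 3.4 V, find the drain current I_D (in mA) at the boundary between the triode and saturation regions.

At the boundary V_SD = V_ov = V_SG − |V_tp| = 3.4 − 0.74 = 2.66 V.
I_D = ½ k_p V_ov² = 0.5 × 3.27 × 2.66² = 11.6 mA.

I_D = 11.6 mA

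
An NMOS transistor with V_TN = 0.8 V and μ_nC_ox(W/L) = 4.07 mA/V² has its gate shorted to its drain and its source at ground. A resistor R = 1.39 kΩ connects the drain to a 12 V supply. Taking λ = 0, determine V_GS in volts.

V_GS = 2.62 V

With gate tied to drain, V_GS = V_DS ≥ V_GS − V_TN, so the device is in saturation.
KCL at the drain: ½ k_n (V_GS − V_TN)² = (V_DD − V_GS)/R.
Let x = V_GS − 0.8. Then 2.83 x² + x − 11.2 = 0, giving x = 1.82 V (positive root), so V_GS = 2.62 V.
I_D = (V_DD − V_GS)/R = (12 − 2.62) / 1.39 = 6.75 mA.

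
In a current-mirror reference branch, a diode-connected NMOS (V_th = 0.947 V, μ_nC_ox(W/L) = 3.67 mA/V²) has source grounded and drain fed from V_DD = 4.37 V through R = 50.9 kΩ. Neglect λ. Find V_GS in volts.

With gate tied to drain, V_GS = V_DS ≥ V_GS − V_th, so the device is in saturation.
KCL at the drain: ½ k_n (V_GS − V_th)² = (V_DD − V_GS)/R.
Let x = V_GS − 0.947. Then 93.4 x² + x − 3.423 = 0, giving x = 0.186 V (positive root), so V_GS = 1.13 V.
I_D = (V_DD − V_GS)/R = (4.37 − 1.13) / 50.9 = 0.0636 mA.

V_GS = 1.13 V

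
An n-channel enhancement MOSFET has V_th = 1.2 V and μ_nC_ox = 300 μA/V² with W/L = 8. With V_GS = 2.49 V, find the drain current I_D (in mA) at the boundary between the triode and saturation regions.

I_D = 2.00 mA

At the boundary V_DS = V_ov = V_GS − V_th = 2.49 − 1.2 = 1.29 V.
k_n = μ_nC_ox · (W/L) = 2.4 mA/V².
I_D = ½ k_n V_ov² = 0.5 × 2.4 × 1.29² = 2 mA.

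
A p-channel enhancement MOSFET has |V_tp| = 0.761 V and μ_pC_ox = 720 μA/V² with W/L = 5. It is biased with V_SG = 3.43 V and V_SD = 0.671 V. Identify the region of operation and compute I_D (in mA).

Triode; I_D = 5.64 mA

k_p = μ_pC_ox · (W/L) = 3.6 mA/V².
V_ov = V_SG − |V_tp| = 3.43 − 0.761 = 2.67 V.
Since V_SD = 0.671 V < V_ov = 2.67 V, the device is in the triode region.
I_D = k_p [V_ov · V_SD − ½ V_SD²] = 3.6 × [2.67 × 0.671 − 0.5 × 0.671²] = 5.64 mA.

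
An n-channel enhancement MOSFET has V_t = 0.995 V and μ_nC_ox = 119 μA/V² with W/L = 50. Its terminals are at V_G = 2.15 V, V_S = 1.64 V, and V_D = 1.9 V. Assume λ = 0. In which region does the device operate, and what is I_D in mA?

V_GS = V_G − V_S = 2.15 − 1.64 = 0.51 V; V_DS = V_D − V_S = 1.9 − 1.64 = 0.26 V.
V_GS = 0.51 V < V_t = 0.995 V, so the transistor is in cutoff.

Cutoff; I_D = 0 mA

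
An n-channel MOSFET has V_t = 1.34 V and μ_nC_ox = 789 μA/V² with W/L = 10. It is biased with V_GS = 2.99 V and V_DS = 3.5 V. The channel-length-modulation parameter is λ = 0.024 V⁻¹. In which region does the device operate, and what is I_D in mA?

Saturation; I_D = 11.6 mA

k_n = μ_nC_ox · (W/L) = 7.89 mA/V².
V_ov = V_GS − V_t = 2.99 − 1.34 = 1.65 V.
Since V_DS = 3.5 V ≥ V_ov = 1.65 V, the device is in saturation.
I_D = ½ k_n V_ov² (1 + λ V_DS) = 0.5 × 7.89 × 1.65² × (1 + 0.024 × 3.5) = 11.6 mA.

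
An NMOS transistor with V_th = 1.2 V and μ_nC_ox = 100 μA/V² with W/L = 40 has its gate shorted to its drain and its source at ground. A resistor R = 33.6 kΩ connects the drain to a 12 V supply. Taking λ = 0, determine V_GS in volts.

With gate tied to drain, V_GS = V_DS ≥ V_GS − V_th, so the device is in saturation.
k_n = μ_nC_ox · (W/L) = 4 mA/V².
KCL at the drain: ½ k_n (V_GS − V_th)² = (V_DD − V_GS)/R.
Let x = V_GS − 1.2. Then 67.2 x² + x − 10.8 = 0, giving x = 0.394 V (positive root), so V_GS = 1.59 V.
I_D = (V_DD − V_GS)/R = (12 − 1.59) / 33.6 = 0.31 mA.

V_GS = 1.59 V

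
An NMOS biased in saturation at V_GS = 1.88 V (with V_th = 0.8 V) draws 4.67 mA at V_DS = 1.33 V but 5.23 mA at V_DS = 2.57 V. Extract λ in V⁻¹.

λ = 0.111 V⁻¹

With V_GS fixed, I_D ∝ (1 + λ V_DS) in saturation, so I_D2/I_D1 = (1 + λ V_DS2)/(1 + λ V_DS1).
5.23/4.67 = 1.12 = (1 + 2.57 λ)/(1 + 1.33 λ).
Solving: λ (I_D1 V_DS2 − I_D2 V_DS1) = I_D2 − I_D1, so λ = (5.23 − 4.67) / (4.67 × 2.57 − 5.23 × 1.33) = 0.56 / 5.05 = 0.111 V⁻¹.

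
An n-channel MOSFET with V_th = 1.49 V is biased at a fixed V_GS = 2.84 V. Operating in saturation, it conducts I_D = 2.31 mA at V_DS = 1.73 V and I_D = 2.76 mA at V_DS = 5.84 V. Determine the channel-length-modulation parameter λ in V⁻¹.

With V_GS fixed, I_D ∝ (1 + λ V_DS) in saturation, so I_D2/I_D1 = (1 + λ V_DS2)/(1 + λ V_DS1).
2.76/2.31 = 1.195 = (1 + 5.84 λ)/(1 + 1.73 λ).
Solving: λ (I_D1 V_DS2 − I_D2 V_DS1) = I_D2 − I_D1, so λ = (2.76 − 2.31) / (2.31 × 5.84 − 2.76 × 1.73) = 0.45 / 8.72 = 0.0516 V⁻¹.

λ = 0.0516 V⁻¹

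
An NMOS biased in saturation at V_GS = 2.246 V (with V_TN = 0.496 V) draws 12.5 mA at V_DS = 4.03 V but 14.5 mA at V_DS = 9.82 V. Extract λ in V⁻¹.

λ = 0.0311 V⁻¹

With V_GS fixed, I_D ∝ (1 + λ V_DS) in saturation, so I_D2/I_D1 = (1 + λ V_DS2)/(1 + λ V_DS1).
14.5/12.5 = 1.16 = (1 + 9.82 λ)/(1 + 4.03 λ).
Solving: λ (I_D1 V_DS2 − I_D2 V_DS1) = I_D2 − I_D1, so λ = (14.5 − 12.5) / (12.5 × 9.82 − 14.5 × 4.03) = 2 / 64.3 = 0.0311 V⁻¹.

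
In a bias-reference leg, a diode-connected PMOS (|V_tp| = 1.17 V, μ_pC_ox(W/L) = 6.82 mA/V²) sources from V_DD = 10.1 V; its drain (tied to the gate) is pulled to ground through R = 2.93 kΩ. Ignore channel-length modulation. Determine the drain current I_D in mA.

I_D = 2.74 mA

With gate tied to drain, V_SG = V_SD ≥ V_SG − |V_tp|, so the device is in saturation.
KCL at the drain: ½ k_p (V_SG − |V_tp|)² = (V_DD − V_SG)/R.
Let x = V_SG − 1.17. Then 9.99 x² + x − 8.93 = 0, giving x = 0.897 V (positive root), so V_SG = 2.07 V.
I_D = (V_DD − V_SG)/R = (10.1 − 2.07) / 2.93 = 2.74 mA.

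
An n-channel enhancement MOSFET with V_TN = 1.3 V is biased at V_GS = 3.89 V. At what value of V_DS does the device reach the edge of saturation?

V_DS,sat = 2.59 V

The boundary between triode and saturation is V_DS = V_GS − V_TN = V_ov.
V_ov = 3.89 − 1.3 = 2.59 V.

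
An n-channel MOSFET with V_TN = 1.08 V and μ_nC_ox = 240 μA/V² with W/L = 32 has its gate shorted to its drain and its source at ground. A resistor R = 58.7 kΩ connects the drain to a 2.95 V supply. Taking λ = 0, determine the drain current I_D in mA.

I_D = 0.0303 mA

With gate tied to drain, V_GS = V_DS ≥ V_GS − V_TN, so the device is in saturation.
k_n = μ_nC_ox · (W/L) = 7.68 mA/V².
KCL at the drain: ½ k_n (V_GS − V_TN)² = (V_DD − V_GS)/R.
Let x = V_GS − 1.08. Then 225 x² + x − 1.87 = 0, giving x = 0.0889 V (positive root), so V_GS = 1.17 V.
I_D = (V_DD − V_GS)/R = (2.95 − 1.17) / 58.7 = 0.0303 mA.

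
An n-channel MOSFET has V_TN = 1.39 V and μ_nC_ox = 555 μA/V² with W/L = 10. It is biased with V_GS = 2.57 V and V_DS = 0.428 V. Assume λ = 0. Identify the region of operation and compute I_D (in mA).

k_n = μ_nC_ox · (W/L) = 5.55 mA/V².
V_ov = V_GS − V_TN = 2.57 − 1.39 = 1.18 V.
Since V_DS = 0.428 V < V_ov = 1.18 V, the device is in the triode region.
I_D = k_n [V_ov · V_DS − ½ V_DS²] = 5.55 × [1.18 × 0.428 − 0.5 × 0.428²] = 2.29 mA.

Triode; I_D = 2.29 mA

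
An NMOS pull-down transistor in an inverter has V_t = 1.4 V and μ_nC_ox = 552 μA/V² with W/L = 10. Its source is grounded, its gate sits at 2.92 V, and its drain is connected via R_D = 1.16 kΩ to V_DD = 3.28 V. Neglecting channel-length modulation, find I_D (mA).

I_D = 2.53 mA

V_GS = V_G = 2.92 V, so V_ov = 2.92 − 1.4 = 1.52 V.
k_n = μ_nC_ox · (W/L) = 5.52 mA/V².
Assume saturation: I_D = ½ k_n V_ov² = 0.5 × 5.52 × 1.52² = 6.38 mA, giving V_DS = V_DD − I_D R_D = 3.28 − 6.38 × 1.16 = -4.12 V.
But -4.12 V < V_ov = 1.52 V, so the device is actually in triode.
In triode I_D = k_n[V_ov V_DS − ½ V_DS²] and I_D = (V_DD − V_DS)/R_D. Equating: 3.2 V_DS² − 10.73 V_DS + 3.28 = 0, giving V_DS = 0.34 V (the root below V_ov).
I_D = (3.28 − 0.34) / 1.16 = 2.53 mA.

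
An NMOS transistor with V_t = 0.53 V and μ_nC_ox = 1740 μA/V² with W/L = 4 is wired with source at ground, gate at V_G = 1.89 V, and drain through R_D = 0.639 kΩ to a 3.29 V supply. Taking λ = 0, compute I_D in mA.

I_D = 4.26 mA

V_GS = V_G = 1.89 V, so V_ov = 1.89 − 0.53 = 1.36 V.
k_n = μ_nC_ox · (W/L) = 6.96 mA/V².
Assume saturation: I_D = ½ k_n V_ov² = 0.5 × 6.96 × 1.36² = 6.44 mA, giving V_DS = V_DD − I_D R_D = 3.29 − 6.44 × 0.639 = -0.823 V.
But -0.823 V < V_ov = 1.36 V, so the device is actually in triode.
In triode I_D = k_n[V_ov V_DS − ½ V_DS²] and I_D = (V_DD − V_DS)/R_D. Equating: 2.22 V_DS² − 7.049 V_DS + 3.29 = 0, giving V_DS = 0.569 V (the root below V_ov).
I_D = (3.29 − 0.569) / 0.639 = 4.26 mA.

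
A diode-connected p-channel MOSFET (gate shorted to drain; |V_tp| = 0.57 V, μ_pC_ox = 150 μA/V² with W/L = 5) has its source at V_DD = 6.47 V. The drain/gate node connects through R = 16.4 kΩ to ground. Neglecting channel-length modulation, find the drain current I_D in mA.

I_D = 0.305 mA

With gate tied to drain, V_SG = V_SD ≥ V_SG − |V_tp|, so the device is in saturation.
k_p = μ_pC_ox · (W/L) = 0.75 mA/V².
KCL at the drain: ½ k_p (V_SG − |V_tp|)² = (V_DD − V_SG)/R.
Let x = V_SG − 0.57. Then 6.15 x² + x − 5.9 = 0, giving x = 0.902 V (positive root), so V_SG = 1.47 V.
I_D = (V_DD − V_SG)/R = (6.47 − 1.47) / 16.4 = 0.305 mA.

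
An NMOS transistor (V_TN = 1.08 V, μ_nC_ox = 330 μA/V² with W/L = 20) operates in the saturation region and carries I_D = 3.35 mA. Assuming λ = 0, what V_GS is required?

V_GS = 2.09 V

k_n = μ_nC_ox · (W/L) = 6.6 mA/V².
In saturation I_D = ½ k_n (V_GS − V_TN)², so V_GS − V_TN = √(2 I_D / k_n) = √(2 × 3.35 / 6.6) = 1.01 V.
V_GS = 1.08 + 1.01 = 2.09 V.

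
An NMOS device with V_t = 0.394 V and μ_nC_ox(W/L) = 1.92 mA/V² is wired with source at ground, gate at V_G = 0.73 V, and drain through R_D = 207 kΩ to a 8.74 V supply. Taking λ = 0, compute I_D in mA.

I_D = 0.0419 mA

V_GS = V_G = 0.73 V, so V_ov = 0.73 − 0.394 = 0.336 V.
Assume saturation: I_D = ½ k_n V_ov² = 0.5 × 1.92 × 0.336² = 0.108 mA, giving V_DS = V_DD − I_D R_D = 8.74 − 0.108 × 207 = -13.7 V.
But -13.7 V < V_ov = 0.336 V, so the device is actually in triode.
In triode I_D = k_n[V_ov V_DS − ½ V_DS²] and I_D = (V_DD − V_DS)/R_D. Equating: 199 V_DS² − 134.5 V_DS + 8.74 = 0, giving V_DS = 0.0728 V (the root below V_ov).
I_D = (8.74 − 0.0728) / 207 = 0.0419 mA.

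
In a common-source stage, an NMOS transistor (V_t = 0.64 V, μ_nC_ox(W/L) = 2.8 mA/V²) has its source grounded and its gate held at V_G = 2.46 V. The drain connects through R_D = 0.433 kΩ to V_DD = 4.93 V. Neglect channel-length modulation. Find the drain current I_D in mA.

I_D = 4.64 mA

V_GS = V_G = 2.46 V, so V_ov = 2.46 − 0.64 = 1.82 V.
Assume saturation: I_D = ½ k_n V_ov² = 0.5 × 2.8 × 1.82² = 4.64 mA, giving V_DS = V_DD − I_D R_D = 4.93 − 4.64 × 0.433 = 2.92 V.
V_DS = 2.92 V ≥ V_ov = 1.82 V, confirming saturation.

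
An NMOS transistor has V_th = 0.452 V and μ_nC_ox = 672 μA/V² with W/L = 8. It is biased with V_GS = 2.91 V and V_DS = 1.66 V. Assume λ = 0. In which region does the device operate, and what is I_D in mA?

k_n = μ_nC_ox · (W/L) = 5.376 mA/V².
V_ov = V_GS − V_th = 2.91 − 0.452 = 2.46 V.
Since V_DS = 1.66 V < V_ov = 2.46 V, the device is in the triode region.
I_D = k_n [V_ov · V_DS − ½ V_DS²] = 5.376 × [2.46 × 1.66 − 0.5 × 1.66²] = 14.5 mA.

Triode; I_D = 14.5 mA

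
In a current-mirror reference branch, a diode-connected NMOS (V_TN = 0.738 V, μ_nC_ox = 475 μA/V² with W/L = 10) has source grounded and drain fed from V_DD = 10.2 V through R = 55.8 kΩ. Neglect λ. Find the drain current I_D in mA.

With gate tied to drain, V_GS = V_DS ≥ V_GS − V_TN, so the device is in saturation.
k_n = μ_nC_ox · (W/L) = 4.75 mA/V².
KCL at the drain: ½ k_n (V_GS − V_TN)² = (V_DD − V_GS)/R.
Let x = V_GS − 0.738. Then 133 x² + x − 9.462 = 0, giving x = 0.263 V (positive root), so V_GS = 1 V.
I_D = (V_DD − V_GS)/R = (10.2 − 1) / 55.8 = 0.165 mA.

I_D = 0.165 mA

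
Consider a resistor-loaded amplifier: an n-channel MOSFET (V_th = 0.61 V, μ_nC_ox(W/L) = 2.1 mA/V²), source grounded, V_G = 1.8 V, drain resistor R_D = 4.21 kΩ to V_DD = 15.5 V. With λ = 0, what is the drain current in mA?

I_D = 1.49 mA

V_GS = V_G = 1.8 V, so V_ov = 1.8 − 0.61 = 1.19 V.
Assume saturation: I_D = ½ k_n V_ov² = 0.5 × 2.1 × 1.19² = 1.49 mA, giving V_DS = V_DD − I_D R_D = 15.5 − 1.49 × 4.21 = 9.24 V.
V_DS = 9.24 V ≥ V_ov = 1.19 V, confirming saturation.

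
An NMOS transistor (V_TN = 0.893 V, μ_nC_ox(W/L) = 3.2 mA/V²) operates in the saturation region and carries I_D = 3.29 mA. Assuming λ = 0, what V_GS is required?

V_GS = 2.33 V

In saturation I_D = ½ k_n (V_GS − V_TN)², so V_GS − V_TN = √(2 I_D / k_n) = √(2 × 3.29 / 3.2) = 1.43 V.
V_GS = 0.893 + 1.43 = 2.33 V.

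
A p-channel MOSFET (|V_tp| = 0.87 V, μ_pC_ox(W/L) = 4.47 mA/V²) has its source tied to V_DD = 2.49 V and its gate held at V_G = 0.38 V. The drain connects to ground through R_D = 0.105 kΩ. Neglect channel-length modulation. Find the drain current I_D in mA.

V_SG = V_DD − V_G = 2.49 − 0.38 = 2.11 V, so V_ov = 2.11 − 0.87 = 1.24 V.
Assume saturation: I_D = ½ k_p V_ov² = 0.5 × 4.47 × 1.24² = 3.44 mA, giving V_SD = V_DD − I_D R_D = 2.49 − 3.44 × 0.105 = 2.13 V.
V_SD = 2.13 V ≥ V_ov = 1.24 V, confirming saturation.

I_D = 3.44 mA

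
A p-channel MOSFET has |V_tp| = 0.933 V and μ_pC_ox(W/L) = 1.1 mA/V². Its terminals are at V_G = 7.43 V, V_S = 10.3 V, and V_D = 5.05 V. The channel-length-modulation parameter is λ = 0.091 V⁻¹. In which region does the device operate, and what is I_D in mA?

V_SG = V_S − V_G = 10.3 − 7.43 = 2.87 V; V_SD = V_S − V_D = 10.3 − 5.05 = 5.25 V.
V_ov = V_SG − |V_tp| = 2.87 − 0.933 = 1.94 V.
Since V_SD = 5.25 V ≥ V_ov = 1.94 V, the device is in saturation.
I_D = ½ k_p V_ov² (1 + λ V_SD) = 0.5 × 1.1 × 1.94² × (1 + 0.091 × 5.25) = 3.05 mA.

Saturation; I_D = 3.05 mA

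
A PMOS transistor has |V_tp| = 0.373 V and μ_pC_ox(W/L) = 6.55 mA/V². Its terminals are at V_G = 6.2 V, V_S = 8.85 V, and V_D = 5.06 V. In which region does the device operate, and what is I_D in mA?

V_SG = V_S − V_G = 8.85 − 6.2 = 2.65 V; V_SD = V_S − V_D = 8.85 − 5.06 = 3.79 V.
V_ov = V_SG − |V_tp| = 2.65 − 0.373 = 2.28 V.
Since V_SD = 3.79 V ≥ V_ov = 2.28 V, the device is in saturation.
I_D = ½ k_p V_ov² = 0.5 × 6.55 × 2.28² = 17 mA.

Saturation; I_D = 17.0 mA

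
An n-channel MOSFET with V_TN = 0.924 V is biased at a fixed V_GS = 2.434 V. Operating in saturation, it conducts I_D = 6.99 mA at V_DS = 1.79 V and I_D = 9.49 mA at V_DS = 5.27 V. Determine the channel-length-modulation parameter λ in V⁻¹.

With V_GS fixed, I_D ∝ (1 + λ V_DS) in saturation, so I_D2/I_D1 = (1 + λ V_DS2)/(1 + λ V_DS1).
9.49/6.99 = 1.358 = (1 + 5.27 λ)/(1 + 1.79 λ).
Solving: λ (I_D1 V_DS2 − I_D2 V_DS1) = I_D2 − I_D1, so λ = (9.49 − 6.99) / (6.99 × 5.27 − 9.49 × 1.79) = 2.5 / 19.9 = 0.126 V⁻¹.

λ = 0.126 V⁻¹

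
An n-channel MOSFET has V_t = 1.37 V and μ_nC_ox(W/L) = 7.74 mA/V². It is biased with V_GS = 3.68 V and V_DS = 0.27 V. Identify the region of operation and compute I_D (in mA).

V_ov = V_GS − V_t = 3.68 − 1.37 = 2.31 V.
Since V_DS = 0.27 V < V_ov = 2.31 V, the device is in the triode region.
I_D = k_n [V_ov · V_DS − ½ V_DS²] = 7.74 × [2.31 × 0.27 − 0.5 × 0.27²] = 4.55 mA.

Triode; I_D = 4.55 mA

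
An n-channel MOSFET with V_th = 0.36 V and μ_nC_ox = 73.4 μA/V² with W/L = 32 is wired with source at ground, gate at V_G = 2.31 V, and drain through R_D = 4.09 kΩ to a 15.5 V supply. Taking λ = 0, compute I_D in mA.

V_GS = V_G = 2.31 V, so V_ov = 2.31 − 0.36 = 1.95 V.
k_n = μ_nC_ox · (W/L) = 2.349 mA/V².
Assume saturation: I_D = ½ k_n V_ov² = 0.5 × 2.349 × 1.95² = 4.47 mA, giving V_DS = V_DD − I_D R_D = 15.5 − 4.47 × 4.09 = -2.76 V.
But -2.76 V < V_ov = 1.95 V, so the device is actually in triode.
In triode I_D = k_n[V_ov V_DS − ½ V_DS²] and I_D = (V_DD − V_DS)/R_D. Equating: 4.8 V_DS² − 19.73 V_DS + 15.5 = 0, giving V_DS = 1.06 V (the root below V_ov).
I_D = (15.5 − 1.06) / 4.09 = 3.53 mA.

I_D = 3.53 mA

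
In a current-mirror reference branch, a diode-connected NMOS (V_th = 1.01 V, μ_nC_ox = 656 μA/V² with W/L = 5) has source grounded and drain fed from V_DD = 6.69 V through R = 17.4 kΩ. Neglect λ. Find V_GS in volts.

V_GS = 1.44 V

With gate tied to drain, V_GS = V_DS ≥ V_GS − V_th, so the device is in saturation.
k_n = μ_nC_ox · (W/L) = 3.28 mA/V².
KCL at the drain: ½ k_n (V_GS − V_th)² = (V_DD − V_GS)/R.
Let x = V_GS − 1.01. Then 28.5 x² + x − 5.68 = 0, giving x = 0.429 V (positive root), so V_GS = 1.44 V.
I_D = (V_DD − V_GS)/R = (6.69 − 1.44) / 17.4 = 0.302 mA.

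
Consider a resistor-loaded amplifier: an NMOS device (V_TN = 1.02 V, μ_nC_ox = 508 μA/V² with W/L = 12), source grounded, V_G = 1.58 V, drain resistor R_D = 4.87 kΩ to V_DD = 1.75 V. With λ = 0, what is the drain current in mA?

V_GS = V_G = 1.58 V, so V_ov = 1.58 − 1.02 = 0.56 V.
k_n = μ_nC_ox · (W/L) = 6.096 mA/V².
Assume saturation: I_D = ½ k_n V_ov² = 0.5 × 6.096 × 0.56² = 0.956 mA, giving V_DS = V_DD − I_D R_D = 1.75 − 0.956 × 4.87 = -2.91 V.
But -2.91 V < V_ov = 0.56 V, so the device is actually in triode.
In triode I_D = k_n[V_ov V_DS − ½ V_DS²] and I_D = (V_DD − V_DS)/R_D. Equating: 14.8 V_DS² − 17.63 V_DS + 1.75 = 0, giving V_DS = 0.109 V (the root below V_ov).
I_D = (1.75 − 0.109) / 4.87 = 0.337 mA.

I_D = 0.337 mA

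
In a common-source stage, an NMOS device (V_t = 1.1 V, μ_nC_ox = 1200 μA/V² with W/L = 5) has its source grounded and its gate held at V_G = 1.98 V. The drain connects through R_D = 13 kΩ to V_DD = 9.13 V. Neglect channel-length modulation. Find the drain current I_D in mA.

V_GS = V_G = 1.98 V, so V_ov = 1.98 − 1.1 = 0.88 V.
k_n = μ_nC_ox · (W/L) = 6 mA/V².
Assume saturation: I_D = ½ k_n V_ov² = 0.5 × 6 × 0.88² = 2.32 mA, giving V_DS = V_DD − I_D R_D = 9.13 − 2.32 × 13 = -21.1 V.
But -21.1 V < V_ov = 0.88 V, so the device is actually in triode.
In triode I_D = k_n[V_ov V_DS − ½ V_DS²] and I_D = (V_DD − V_DS)/R_D. Equating: 39 V_DS² − 69.64 V_DS + 9.13 = 0, giving V_DS = 0.142 V (the root below V_ov).
I_D = (9.13 − 0.142) / 13 = 0.691 mA.

I_D = 0.691 mA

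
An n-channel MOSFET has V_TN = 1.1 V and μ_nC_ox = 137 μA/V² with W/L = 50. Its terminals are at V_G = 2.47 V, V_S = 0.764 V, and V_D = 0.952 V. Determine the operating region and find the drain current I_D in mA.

V_GS = V_G − V_S = 2.47 − 0.764 = 1.71 V; V_DS = V_D − V_S = 0.952 − 0.764 = 0.188 V.
k_n = μ_nC_ox · (W/L) = 6.85 mA/V².
V_ov = V_GS − V_TN = 1.71 − 1.1 = 0.606 V.
Since V_DS = 0.188 V < V_ov = 0.606 V, the device is in the triode region.
I_D = k_n [V_ov · V_DS − ½ V_DS²] = 6.85 × [0.606 × 0.188 − 0.5 × 0.188²] = 0.659 mA.

Triode; I_D = 0.659 mA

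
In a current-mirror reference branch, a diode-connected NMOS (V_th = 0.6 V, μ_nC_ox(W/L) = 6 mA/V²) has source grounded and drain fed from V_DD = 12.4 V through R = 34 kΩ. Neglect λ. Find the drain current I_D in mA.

I_D = 0.337 mA

With gate tied to drain, V_GS = V_DS ≥ V_GS − V_th, so the device is in saturation.
KCL at the drain: ½ k_n (V_GS − V_th)² = (V_DD − V_GS)/R.
Let x = V_GS − 0.6. Then 102 x² + x − 11.8 = 0, giving x = 0.335 V (positive root), so V_GS = 0.935 V.
I_D = (V_DD − V_GS)/R = (12.4 − 0.935) / 34 = 0.337 mA.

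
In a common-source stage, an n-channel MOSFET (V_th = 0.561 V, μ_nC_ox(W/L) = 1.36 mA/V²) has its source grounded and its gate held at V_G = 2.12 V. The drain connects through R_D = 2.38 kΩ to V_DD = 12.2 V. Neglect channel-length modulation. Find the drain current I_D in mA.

I_D = 1.65 mA

V_GS = V_G = 2.12 V, so V_ov = 2.12 − 0.561 = 1.56 V.
Assume saturation: I_D = ½ k_n V_ov² = 0.5 × 1.36 × 1.56² = 1.65 mA, giving V_DS = V_DD − I_D R_D = 12.2 − 1.65 × 2.38 = 8.27 V.
V_DS = 8.27 V ≥ V_ov = 1.56 V, confirming saturation.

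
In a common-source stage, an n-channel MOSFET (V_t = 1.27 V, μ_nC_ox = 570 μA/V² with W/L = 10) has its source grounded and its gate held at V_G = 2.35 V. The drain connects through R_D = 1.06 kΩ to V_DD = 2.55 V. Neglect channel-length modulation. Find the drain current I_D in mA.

V_GS = V_G = 2.35 V, so V_ov = 2.35 − 1.27 = 1.08 V.
k_n = μ_nC_ox · (W/L) = 5.7 mA/V².
Assume saturation: I_D = ½ k_n V_ov² = 0.5 × 5.7 × 1.08² = 3.32 mA, giving V_DS = V_DD − I_D R_D = 2.55 − 3.32 × 1.06 = -0.974 V.
But -0.974 V < V_ov = 1.08 V, so the device is actually in triode.
In triode I_D = k_n[V_ov V_DS − ½ V_DS²] and I_D = (V_DD − V_DS)/R_D. Equating: 3.02 V_DS² − 7.525 V_DS + 2.55 = 0, giving V_DS = 0.405 V (the root below V_ov).
I_D = (2.55 − 0.405) / 1.06 = 2.02 mA.

I_D = 2.02 mA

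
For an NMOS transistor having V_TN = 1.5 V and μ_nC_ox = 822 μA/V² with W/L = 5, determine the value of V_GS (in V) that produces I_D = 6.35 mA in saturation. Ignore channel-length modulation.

k_n = μ_nC_ox · (W/L) = 4.11 mA/V².
In saturation I_D = ½ k_n (V_GS − V_TN)², so V_GS − V_TN = √(2 I_D / k_n) = √(2 × 6.35 / 4.11) = 1.76 V.
V_GS = 1.5 + 1.76 = 3.26 V.

V_GS = 3.26 V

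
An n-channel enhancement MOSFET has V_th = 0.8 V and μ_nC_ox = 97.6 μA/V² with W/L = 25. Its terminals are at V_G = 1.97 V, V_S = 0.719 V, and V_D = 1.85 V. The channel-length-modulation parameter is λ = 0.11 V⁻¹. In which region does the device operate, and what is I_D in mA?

V_GS = V_G − V_S = 1.97 − 0.719 = 1.25 V; V_DS = V_D − V_S = 1.85 − 0.719 = 1.13 V.
k_n = μ_nC_ox · (W/L) = 2.44 mA/V².
V_ov = V_GS − V_th = 1.25 − 0.8 = 0.451 V.
Since V_DS = 1.13 V ≥ V_ov = 0.451 V, the device is in saturation.
I_D = ½ k_n V_ov² (1 + λ V_DS) = 0.5 × 2.44 × 0.451² × (1 + 0.11 × 1.13) = 0.279 mA.

Saturation; I_D = 0.279 mA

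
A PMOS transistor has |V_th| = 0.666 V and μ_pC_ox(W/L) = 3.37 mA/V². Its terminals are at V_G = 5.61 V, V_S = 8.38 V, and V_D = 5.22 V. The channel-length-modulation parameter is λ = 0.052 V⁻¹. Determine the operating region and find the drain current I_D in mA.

V_SG = V_S − V_G = 8.38 − 5.61 = 2.77 V; V_SD = V_S − V_D = 8.38 − 5.22 = 3.16 V.
V_ov = V_SG − |V_th| = 2.77 − 0.666 = 2.1 V.
Since V_SD = 3.16 V ≥ V_ov = 2.1 V, the device is in saturation.
I_D = ½ k_p V_ov² (1 + λ V_SD) = 0.5 × 3.37 × 2.1² × (1 + 0.052 × 3.16) = 8.68 mA.

Saturation; I_D = 8.68 mA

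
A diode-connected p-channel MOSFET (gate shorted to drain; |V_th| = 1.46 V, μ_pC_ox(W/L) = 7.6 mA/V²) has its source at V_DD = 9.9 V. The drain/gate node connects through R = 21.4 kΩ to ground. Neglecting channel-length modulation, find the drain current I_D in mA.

With gate tied to drain, V_SG = V_SD ≥ V_SG − |V_th|, so the device is in saturation.
KCL at the drain: ½ k_p (V_SG − |V_th|)² = (V_DD − V_SG)/R.
Let x = V_SG − 1.46. Then 81.3 x² + x − 8.44 = 0, giving x = 0.316 V (positive root), so V_SG = 1.78 V.
I_D = (V_DD − V_SG)/R = (9.9 − 1.78) / 21.4 = 0.38 mA.

I_D = 0.380 mA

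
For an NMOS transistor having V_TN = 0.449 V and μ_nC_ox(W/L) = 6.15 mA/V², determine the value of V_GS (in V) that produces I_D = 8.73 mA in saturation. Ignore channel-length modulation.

In saturation I_D = ½ k_n (V_GS − V_TN)², so V_GS − V_TN = √(2 I_D / k_n) = √(2 × 8.73 / 6.15) = 1.68 V.
V_GS = 0.449 + 1.68 = 2.13 V.

V_GS = 2.13 V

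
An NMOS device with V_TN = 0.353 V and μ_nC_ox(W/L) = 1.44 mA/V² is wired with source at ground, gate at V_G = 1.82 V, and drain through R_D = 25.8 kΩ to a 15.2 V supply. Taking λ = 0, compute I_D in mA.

V_GS = V_G = 1.82 V, so V_ov = 1.82 − 0.353 = 1.47 V.
Assume saturation: I_D = ½ k_n V_ov² = 0.5 × 1.44 × 1.47² = 1.55 mA, giving V_DS = V_DD − I_D R_D = 15.2 − 1.55 × 25.8 = -24.8 V.
But -24.8 V < V_ov = 1.47 V, so the device is actually in triode.
In triode I_D = k_n[V_ov V_DS − ½ V_DS²] and I_D = (V_DD − V_DS)/R_D. Equating: 18.6 V_DS² − 55.5 V_DS + 15.2 = 0, giving V_DS = 0.305 V (the root below V_ov).
I_D = (15.2 − 0.305) / 25.8 = 0.577 mA.

I_D = 0.577 mA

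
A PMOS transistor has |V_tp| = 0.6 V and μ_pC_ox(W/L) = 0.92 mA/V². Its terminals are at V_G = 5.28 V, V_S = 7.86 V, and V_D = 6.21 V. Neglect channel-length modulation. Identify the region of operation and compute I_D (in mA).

Triode; I_D = 1.75 mA

V_SG = V_S − V_G = 7.86 − 5.28 = 2.58 V; V_SD = V_S − V_D = 7.86 − 6.21 = 1.65 V.
V_ov = V_SG − |V_tp| = 2.58 − 0.6 = 1.98 V.
Since V_SD = 1.65 V < V_ov = 1.98 V, the device is in the triode region.
I_D = k_p [V_ov · V_SD − ½ V_SD²] = 0.92 × [1.98 × 1.65 − 0.5 × 1.65²] = 1.75 mA.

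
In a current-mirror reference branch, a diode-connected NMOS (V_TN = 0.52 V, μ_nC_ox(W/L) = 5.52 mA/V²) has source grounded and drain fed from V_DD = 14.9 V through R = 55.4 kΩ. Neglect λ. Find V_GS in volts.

V_GS = 0.823 V

With gate tied to drain, V_GS = V_DS ≥ V_GS − V_TN, so the device is in saturation.
KCL at the drain: ½ k_n (V_GS − V_TN)² = (V_DD − V_GS)/R.
Let x = V_GS − 0.52. Then 153 x² + x − 14.38 = 0, giving x = 0.303 V (positive root), so V_GS = 0.823 V.
I_D = (V_DD − V_GS)/R = (14.9 − 0.823) / 55.4 = 0.254 mA.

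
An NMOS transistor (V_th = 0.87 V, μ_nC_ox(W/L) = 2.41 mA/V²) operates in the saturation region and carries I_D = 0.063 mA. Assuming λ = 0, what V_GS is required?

V_GS = 1.10 V

In saturation I_D = ½ k_n (V_GS − V_th)², so V_GS − V_th = √(2 I_D / k_n) = √(2 × 0.063 / 2.41) = 0.229 V.
V_GS = 0.87 + 0.229 = 1.1 V.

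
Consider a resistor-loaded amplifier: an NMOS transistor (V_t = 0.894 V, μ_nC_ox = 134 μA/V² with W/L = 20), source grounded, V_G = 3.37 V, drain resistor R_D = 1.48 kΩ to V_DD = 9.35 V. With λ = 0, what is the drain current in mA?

V_GS = V_G = 3.37 V, so V_ov = 3.37 − 0.894 = 2.48 V.
k_n = μ_nC_ox · (W/L) = 2.68 mA/V².
Assume saturation: I_D = ½ k_n V_ov² = 0.5 × 2.68 × 2.48² = 8.21 mA, giving V_DS = V_DD − I_D R_D = 9.35 − 8.21 × 1.48 = -2.81 V.
But -2.81 V < V_ov = 2.48 V, so the device is actually in triode.
In triode I_D = k_n[V_ov V_DS − ½ V_DS²] and I_D = (V_DD − V_DS)/R_D. Equating: 1.98 V_DS² − 10.82 V_DS + 9.35 = 0, giving V_DS = 1.08 V (the root below V_ov).
I_D = (9.35 − 1.08) / 1.48 = 5.59 mA.

I_D = 5.59 mA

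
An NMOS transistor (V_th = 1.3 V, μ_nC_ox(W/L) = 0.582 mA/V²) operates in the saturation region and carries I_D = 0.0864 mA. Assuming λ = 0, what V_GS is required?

V_GS = 1.84 V

In saturation I_D = ½ k_n (V_GS − V_th)², so V_GS − V_th = √(2 I_D / k_n) = √(2 × 0.0864 / 0.582) = 0.545 V.
V_GS = 1.3 + 0.545 = 1.84 V.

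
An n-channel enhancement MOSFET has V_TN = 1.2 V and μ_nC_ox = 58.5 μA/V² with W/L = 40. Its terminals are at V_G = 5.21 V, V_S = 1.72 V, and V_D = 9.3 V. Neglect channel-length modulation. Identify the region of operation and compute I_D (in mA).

V_GS = V_G − V_S = 5.21 − 1.72 = 3.49 V; V_DS = V_D − V_S = 9.3 − 1.72 = 7.58 V.
k_n = μ_nC_ox · (W/L) = 2.34 mA/V².
V_ov = V_GS − V_TN = 3.49 − 1.2 = 2.29 V.
Since V_DS = 7.58 V ≥ V_ov = 2.29 V, the device is in saturation.
I_D = ½ k_n V_ov² = 0.5 × 2.34 × 2.29² = 6.14 mA.

Saturation; I_D = 6.14 mA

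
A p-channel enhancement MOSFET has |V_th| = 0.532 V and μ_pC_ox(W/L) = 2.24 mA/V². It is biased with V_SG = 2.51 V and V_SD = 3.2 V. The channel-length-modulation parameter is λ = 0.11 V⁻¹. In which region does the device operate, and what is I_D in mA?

Saturation; I_D = 5.92 mA

V_ov = V_SG − |V_th| = 2.51 − 0.532 = 1.98 V.
Since V_SD = 3.2 V ≥ V_ov = 1.98 V, the device is in saturation.
I_D = ½ k_p V_ov² (1 + λ V_SD) = 0.5 × 2.24 × 1.98² × (1 + 0.11 × 3.2) = 5.92 mA.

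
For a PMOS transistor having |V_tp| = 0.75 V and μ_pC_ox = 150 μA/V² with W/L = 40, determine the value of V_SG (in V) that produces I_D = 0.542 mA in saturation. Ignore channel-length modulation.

V_SG = 1.18 V

k_p = μ_pC_ox · (W/L) = 6 mA/V².
In saturation I_D = ½ k_p (V_SG − |V_tp|)², so V_SG − |V_tp| = √(2 I_D / k_p) = √(2 × 0.542 / 6) = 0.425 V.
V_SG = 0.75 + 0.425 = 1.18 V.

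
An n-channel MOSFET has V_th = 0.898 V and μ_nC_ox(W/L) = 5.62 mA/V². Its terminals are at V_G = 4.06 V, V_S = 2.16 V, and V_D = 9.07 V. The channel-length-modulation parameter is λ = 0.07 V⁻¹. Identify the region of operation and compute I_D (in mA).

V_GS = V_G − V_S = 4.06 − 2.16 = 1.9 V; V_DS = V_D − V_S = 9.07 − 2.16 = 6.91 V.
V_ov = V_GS − V_th = 1.9 − 0.898 = 1 V.
Since V_DS = 6.91 V ≥ V_ov = 1 V, the device is in saturation.
I_D = ½ k_n V_ov² (1 + λ V_DS) = 0.5 × 5.62 × 1² × (1 + 0.07 × 6.91) = 4.19 mA.

Saturation; I_D = 4.19 mA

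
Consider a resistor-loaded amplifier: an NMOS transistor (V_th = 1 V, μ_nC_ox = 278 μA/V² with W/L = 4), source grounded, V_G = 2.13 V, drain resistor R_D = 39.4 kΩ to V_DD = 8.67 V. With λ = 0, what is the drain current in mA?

I_D = 0.215 mA

V_GS = V_G = 2.13 V, so V_ov = 2.13 − 1 = 1.13 V.
k_n = μ_nC_ox · (W/L) = 1.112 mA/V².
Assume saturation: I_D = ½ k_n V_ov² = 0.5 × 1.112 × 1.13² = 0.71 mA, giving V_DS = V_DD − I_D R_D = 8.67 − 0.71 × 39.4 = -19.3 V.
But -19.3 V < V_ov = 1.13 V, so the device is actually in triode.
In triode I_D = k_n[V_ov V_DS − ½ V_DS²] and I_D = (V_DD − V_DS)/R_D. Equating: 21.9 V_DS² − 50.51 V_DS + 8.67 = 0, giving V_DS = 0.187 V (the root below V_ov).
I_D = (8.67 − 0.187) / 39.4 = 0.215 mA.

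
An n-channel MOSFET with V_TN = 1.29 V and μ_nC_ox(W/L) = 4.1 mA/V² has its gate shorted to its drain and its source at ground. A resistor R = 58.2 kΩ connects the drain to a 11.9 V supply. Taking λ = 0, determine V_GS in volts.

V_GS = 1.58 V

With gate tied to drain, V_GS = V_DS ≥ V_GS − V_TN, so the device is in saturation.
KCL at the drain: ½ k_n (V_GS − V_TN)² = (V_DD − V_GS)/R.
Let x = V_GS − 1.29. Then 119 x² + x − 10.61 = 0, giving x = 0.294 V (positive root), so V_GS = 1.58 V.
I_D = (V_DD − V_GS)/R = (11.9 − 1.58) / 58.2 = 0.177 mA.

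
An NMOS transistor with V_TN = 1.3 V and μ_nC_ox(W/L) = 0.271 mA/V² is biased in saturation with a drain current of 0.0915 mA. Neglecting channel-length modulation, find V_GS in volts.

V_GS = 2.12 V

In saturation I_D = ½ k_n (V_GS − V_TN)², so V_GS − V_TN = √(2 I_D / k_n) = √(2 × 0.0915 / 0.271) = 0.822 V.
V_GS = 1.3 + 0.822 = 2.12 V.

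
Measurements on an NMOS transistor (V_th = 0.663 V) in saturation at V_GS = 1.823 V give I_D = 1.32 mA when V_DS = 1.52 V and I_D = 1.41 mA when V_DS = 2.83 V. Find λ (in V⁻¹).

With V_GS fixed, I_D ∝ (1 + λ V_DS) in saturation, so I_D2/I_D1 = (1 + λ V_DS2)/(1 + λ V_DS1).
1.41/1.32 = 1.068 = (1 + 2.83 λ)/(1 + 1.52 λ).
Solving: λ (I_D1 V_DS2 − I_D2 V_DS1) = I_D2 − I_D1, so λ = (1.41 − 1.32) / (1.32 × 2.83 − 1.41 × 1.52) = 0.09 / 1.59 = 0.0565 V⁻¹.

λ = 0.0565 V⁻¹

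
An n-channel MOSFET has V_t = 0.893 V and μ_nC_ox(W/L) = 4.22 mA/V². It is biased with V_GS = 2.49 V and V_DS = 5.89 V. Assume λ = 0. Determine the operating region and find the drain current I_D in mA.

Saturation; I_D = 5.38 mA

V_ov = V_GS − V_t = 2.49 − 0.893 = 1.6 V.
Since V_DS = 5.89 V ≥ V_ov = 1.6 V, the device is in saturation.
I_D = ½ k_n V_ov² = 0.5 × 4.22 × 1.6² = 5.38 mA.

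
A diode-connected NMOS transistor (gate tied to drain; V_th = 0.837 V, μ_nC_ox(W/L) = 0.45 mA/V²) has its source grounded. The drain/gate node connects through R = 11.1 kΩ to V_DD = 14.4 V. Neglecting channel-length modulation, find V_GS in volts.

V_GS = 2.98 V

With gate tied to drain, V_GS = V_DS ≥ V_GS − V_th, so the device is in saturation.
KCL at the drain: ½ k_n (V_GS − V_th)² = (V_DD − V_GS)/R.
Let x = V_GS − 0.837. Then 2.5 x² + x − 13.56 = 0, giving x = 2.14 V (positive root), so V_GS = 2.98 V.
I_D = (V_DD − V_GS)/R = (14.4 − 2.98) / 11.1 = 1.03 mA.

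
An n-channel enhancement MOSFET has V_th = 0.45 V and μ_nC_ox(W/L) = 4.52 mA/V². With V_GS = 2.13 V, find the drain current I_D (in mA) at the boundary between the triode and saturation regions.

I_D = 6.38 mA

At the boundary V_DS = V_ov = V_GS − V_th = 2.13 − 0.45 = 1.68 V.
I_D = ½ k_n V_ov² = 0.5 × 4.52 × 1.68² = 6.38 mA.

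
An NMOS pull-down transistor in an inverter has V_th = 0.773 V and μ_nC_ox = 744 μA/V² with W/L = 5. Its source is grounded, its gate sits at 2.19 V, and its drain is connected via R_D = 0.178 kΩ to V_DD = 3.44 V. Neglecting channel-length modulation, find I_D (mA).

I_D = 3.73 mA

V_GS = V_G = 2.19 V, so V_ov = 2.19 − 0.773 = 1.42 V.
k_n = μ_nC_ox · (W/L) = 3.72 mA/V².
Assume saturation: I_D = ½ k_n V_ov² = 0.5 × 3.72 × 1.42² = 3.73 mA, giving V_DS = V_DD − I_D R_D = 3.44 − 3.73 × 0.178 = 2.78 V.
V_DS = 2.78 V ≥ V_ov = 1.42 V, confirming saturation.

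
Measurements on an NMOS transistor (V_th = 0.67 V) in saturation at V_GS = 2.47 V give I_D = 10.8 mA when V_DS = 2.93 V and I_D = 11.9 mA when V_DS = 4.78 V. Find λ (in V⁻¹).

With V_GS fixed, I_D ∝ (1 + λ V_DS) in saturation, so I_D2/I_D1 = (1 + λ V_DS2)/(1 + λ V_DS1).
11.9/10.8 = 1.102 = (1 + 4.78 λ)/(1 + 2.93 λ).
Solving: λ (I_D1 V_DS2 − I_D2 V_DS1) = I_D2 − I_D1, so λ = (11.9 − 10.8) / (10.8 × 4.78 − 11.9 × 2.93) = 1.1 / 16.8 = 0.0656 V⁻¹.

λ = 0.0656 V⁻¹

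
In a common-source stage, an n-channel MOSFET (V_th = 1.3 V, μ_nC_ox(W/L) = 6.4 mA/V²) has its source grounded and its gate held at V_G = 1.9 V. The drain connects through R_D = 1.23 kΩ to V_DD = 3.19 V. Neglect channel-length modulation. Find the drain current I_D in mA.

V_GS = V_G = 1.9 V, so V_ov = 1.9 − 1.3 = 0.6 V.
Assume saturation: I_D = ½ k_n V_ov² = 0.5 × 6.4 × 0.6² = 1.15 mA, giving V_DS = V_DD − I_D R_D = 3.19 − 1.15 × 1.23 = 1.77 V.
V_DS = 1.77 V ≥ V_ov = 0.6 V, confirming saturation.

I_D = 1.15 mA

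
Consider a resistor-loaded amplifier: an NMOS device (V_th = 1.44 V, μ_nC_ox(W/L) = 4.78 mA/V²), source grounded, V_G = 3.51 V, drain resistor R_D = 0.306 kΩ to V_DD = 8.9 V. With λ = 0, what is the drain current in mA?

V_GS = V_G = 3.51 V, so V_ov = 3.51 − 1.44 = 2.07 V.
Assume saturation: I_D = ½ k_n V_ov² = 0.5 × 4.78 × 2.07² = 10.2 mA, giving V_DS = V_DD − I_D R_D = 8.9 − 10.2 × 0.306 = 5.77 V.
V_DS = 5.77 V ≥ V_ov = 2.07 V, confirming saturation.

I_D = 10.2 mA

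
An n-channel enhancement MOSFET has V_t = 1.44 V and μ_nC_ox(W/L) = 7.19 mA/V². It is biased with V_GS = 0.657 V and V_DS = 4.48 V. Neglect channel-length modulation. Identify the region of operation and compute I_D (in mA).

V_GS = 0.657 V < V_t = 1.44 V, so the transistor is in cutoff.

Cutoff; I_D = 0 mA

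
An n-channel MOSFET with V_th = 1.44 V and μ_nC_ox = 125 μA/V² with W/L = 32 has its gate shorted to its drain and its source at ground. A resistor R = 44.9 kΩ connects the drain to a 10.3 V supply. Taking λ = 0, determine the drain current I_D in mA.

With gate tied to drain, V_GS = V_DS ≥ V_GS − V_th, so the device is in saturation.
k_n = μ_nC_ox · (W/L) = 4 mA/V².
KCL at the drain: ½ k_n (V_GS − V_th)² = (V_DD − V_GS)/R.
Let x = V_GS − 1.44. Then 89.8 x² + x − 8.86 = 0, giving x = 0.309 V (positive root), so V_GS = 1.75 V.
I_D = (V_DD − V_GS)/R = (10.3 − 1.75) / 44.9 = 0.19 mA.

I_D = 0.190 mA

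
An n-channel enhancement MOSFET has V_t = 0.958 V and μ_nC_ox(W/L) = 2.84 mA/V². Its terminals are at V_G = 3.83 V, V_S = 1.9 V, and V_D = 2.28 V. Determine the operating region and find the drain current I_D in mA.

Triode; I_D = 0.844 mA

V_GS = V_G − V_S = 3.83 − 1.9 = 1.93 V; V_DS = V_D − V_S = 2.28 − 1.9 = 0.38 V.
V_ov = V_GS − V_t = 1.93 − 0.958 = 0.972 V.
Since V_DS = 0.38 V < V_ov = 0.972 V, the device is in the triode region.
I_D = k_n [V_ov · V_DS − ½ V_DS²] = 2.84 × [0.972 × 0.38 − 0.5 × 0.38²] = 0.844 mA.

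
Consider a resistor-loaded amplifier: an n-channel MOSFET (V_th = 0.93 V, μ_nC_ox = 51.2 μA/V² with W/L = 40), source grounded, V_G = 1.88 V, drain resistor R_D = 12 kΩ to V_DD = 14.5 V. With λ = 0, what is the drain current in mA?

V_GS = V_G = 1.88 V, so V_ov = 1.88 − 0.93 = 0.95 V.
k_n = μ_nC_ox · (W/L) = 2.048 mA/V².
Assume saturation: I_D = ½ k_n V_ov² = 0.5 × 2.048 × 0.95² = 0.924 mA, giving V_DS = V_DD − I_D R_D = 14.5 − 0.924 × 12 = 3.41 V.
V_DS = 3.41 V ≥ V_ov = 0.95 V, confirming saturation.

I_D = 0.924 mA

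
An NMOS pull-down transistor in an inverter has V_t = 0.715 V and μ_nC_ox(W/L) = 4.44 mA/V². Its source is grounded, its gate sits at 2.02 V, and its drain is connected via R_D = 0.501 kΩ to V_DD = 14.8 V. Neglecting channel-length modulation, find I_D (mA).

V_GS = V_G = 2.02 V, so V_ov = 2.02 − 0.715 = 1.31 V.
Assume saturation: I_D = ½ k_n V_ov² = 0.5 × 4.44 × 1.31² = 3.78 mA, giving V_DS = V_DD − I_D R_D = 14.8 − 3.78 × 0.501 = 12.9 V.
V_DS = 12.9 V ≥ V_ov = 1.31 V, confirming saturation.

I_D = 3.78 mA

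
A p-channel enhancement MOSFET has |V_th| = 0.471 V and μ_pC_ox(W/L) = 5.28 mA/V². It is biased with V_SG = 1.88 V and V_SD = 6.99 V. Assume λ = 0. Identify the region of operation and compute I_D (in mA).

Saturation; I_D = 5.24 mA

V_ov = V_SG − |V_th| = 1.88 − 0.471 = 1.41 V.
Since V_SD = 6.99 V ≥ V_ov = 1.41 V, the device is in saturation.
I_D = ½ k_p V_ov² = 0.5 × 5.28 × 1.41² = 5.24 mA.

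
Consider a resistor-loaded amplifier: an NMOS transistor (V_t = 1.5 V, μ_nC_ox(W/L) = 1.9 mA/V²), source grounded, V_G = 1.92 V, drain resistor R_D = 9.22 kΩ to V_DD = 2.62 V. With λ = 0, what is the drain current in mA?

I_D = 0.168 mA

V_GS = V_G = 1.92 V, so V_ov = 1.92 − 1.5 = 0.42 V.
Assume saturation: I_D = ½ k_n V_ov² = 0.5 × 1.9 × 0.42² = 0.168 mA, giving V_DS = V_DD − I_D R_D = 2.62 − 0.168 × 9.22 = 1.07 V.
V_DS = 1.07 V ≥ V_ov = 0.42 V, confirming saturation.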